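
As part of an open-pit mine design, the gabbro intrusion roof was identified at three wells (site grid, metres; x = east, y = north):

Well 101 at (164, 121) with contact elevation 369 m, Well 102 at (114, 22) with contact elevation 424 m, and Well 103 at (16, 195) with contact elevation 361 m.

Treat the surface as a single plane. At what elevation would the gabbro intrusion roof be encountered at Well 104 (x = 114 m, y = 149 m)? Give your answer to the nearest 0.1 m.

Let the plane be z = a·x + b·y + c.
Well 102−Well 101: −50a − 99b = 55;  Well 103−Well 101: −148a + 74b = −8.
Solving gives a = −0.17862, b = −0.46534.
Then c = 369 − a·164 − b·121 = 454.60.
At (114, 149): z = −20.4 − 69.3 + 454.60 = 364.9 m.

364.9 m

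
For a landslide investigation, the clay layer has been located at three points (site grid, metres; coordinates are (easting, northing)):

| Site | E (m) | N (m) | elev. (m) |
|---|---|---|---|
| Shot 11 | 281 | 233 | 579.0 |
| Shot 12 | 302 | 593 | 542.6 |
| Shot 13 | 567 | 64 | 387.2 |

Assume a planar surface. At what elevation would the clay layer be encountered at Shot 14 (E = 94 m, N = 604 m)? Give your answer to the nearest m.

689 m

Two edge vectors: Shot 11→Shot 12 = (21, 360, -36.4), Shot 11→Shot 13 = (286, -169, -191.8).
Normal n = (Shot 11→Shot 12) × (Shot 11→Shot 13) = (-75199.6, -6382.6, -106509).
So ∂z/∂E = −n_x/n_z = −0.70604 and ∂z/∂N = −n_y/n_z = −0.05993.
Intercept c from Shot 11: 579 + 198.40 + 13.96 = 791.36.
At (94, 604): z = −66.4 − 36.2 + 791.36 = 688.8 m.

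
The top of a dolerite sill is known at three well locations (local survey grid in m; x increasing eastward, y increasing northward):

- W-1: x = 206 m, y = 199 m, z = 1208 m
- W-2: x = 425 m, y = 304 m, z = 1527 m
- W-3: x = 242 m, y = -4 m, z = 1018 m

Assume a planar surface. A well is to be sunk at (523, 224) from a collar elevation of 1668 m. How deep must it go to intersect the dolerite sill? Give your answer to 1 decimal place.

138.0 m

Two edge vectors: W-1→W-2 = (219, 105, 319), W-1→W-3 = (36, -203, -190).
Normal n = (W-1→W-2) × (W-1→W-3) = (44807, 53094, -48237).
So ∂z/∂x = −n_x/n_z = 0.92889 and ∂z/∂y = −n_y/n_z = 1.10069.
Intercept c from W-1: 1208 − 191.35 − 219.04 = 797.61.
At (523, 224): z_contact = 485.81 + 246.55 + 797.61 = 1529.98 m.
Depth below ground = 1668 − 1529.98 = 138.0 m.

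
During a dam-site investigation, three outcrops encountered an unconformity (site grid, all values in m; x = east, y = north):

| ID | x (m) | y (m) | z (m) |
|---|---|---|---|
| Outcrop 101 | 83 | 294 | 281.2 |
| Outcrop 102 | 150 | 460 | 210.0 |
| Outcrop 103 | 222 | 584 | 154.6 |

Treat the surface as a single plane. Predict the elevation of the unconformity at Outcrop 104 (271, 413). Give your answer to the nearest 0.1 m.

216.0 m

Two edge vectors: Outcrop 101→Outcrop 102 = (67, 166, -71.2), Outcrop 101→Outcrop 103 = (139, 290, -126.6).
Normal n = (Outcrop 101→Outcrop 102) × (Outcrop 101→Outcrop 103) = (-367.6, -1414.6, -3644).
So ∂z/∂x = −n_x/n_z = −0.10088 and ∂z/∂y = −n_y/n_z = −0.38820.
Intercept c from Outcrop 101: 281.2 + 8.37 + 114.13 = 403.70.
At (271, 413): z = −27.3 − 160.3 + 403.70 = 216.0 m.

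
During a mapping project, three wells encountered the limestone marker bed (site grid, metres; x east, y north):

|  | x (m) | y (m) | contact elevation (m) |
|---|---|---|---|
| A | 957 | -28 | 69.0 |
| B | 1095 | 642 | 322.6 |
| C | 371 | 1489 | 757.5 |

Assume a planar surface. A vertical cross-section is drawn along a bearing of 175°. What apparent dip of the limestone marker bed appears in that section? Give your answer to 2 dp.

22.50°

Let the plane be z = a·x + b·y + c.
B−A: 138a + 670b = 253.6;  C−A: −586a + 1517b = 688.5.
Solving gives a = −0.12722, b = 0.40471.
Unit vector along 175° is (sin 175°, cos 175°) = (0.0872, -0.9962).
Slope in that direction = a·(0.0872) + b·(-0.9962) = −0.41426.
Apparent dip = arctan|0.41426| = 22.50° (true dip is 23.0°, so apparent ≤ true as expected).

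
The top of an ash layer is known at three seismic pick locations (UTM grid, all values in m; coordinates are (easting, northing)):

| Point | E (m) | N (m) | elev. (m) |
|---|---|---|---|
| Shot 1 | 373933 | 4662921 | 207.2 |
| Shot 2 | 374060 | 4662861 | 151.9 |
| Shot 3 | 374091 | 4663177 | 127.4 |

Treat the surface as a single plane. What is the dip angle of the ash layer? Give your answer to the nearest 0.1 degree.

24.3°

Two edge vectors: Shot 1→Shot 2 = (127, -60, -55.3), Shot 1→Shot 3 = (158, 256, -79.8).
Normal n = (Shot 1→Shot 2) × (Shot 1→Shot 3) = (18944.8, 1397.2, 41992).
So ∂z/∂E = −n_x/n_z = −0.45115 and ∂z/∂N = −n_y/n_z = −0.03327.
Gradient magnitude |∇z| = √(a² + b²) = √(0.20354 + 0.00111) = 0.45238.
True dip = arctan(0.45238) = 24.3°, dipping toward E (azimuth ≈ 086°).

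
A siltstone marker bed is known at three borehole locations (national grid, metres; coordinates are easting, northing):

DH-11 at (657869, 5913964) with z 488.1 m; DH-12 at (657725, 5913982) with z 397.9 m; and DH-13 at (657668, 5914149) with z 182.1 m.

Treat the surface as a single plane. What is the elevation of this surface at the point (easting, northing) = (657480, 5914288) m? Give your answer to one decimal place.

Two edge vectors: DH-11→DH-12 = (-144, 18, -90.2), DH-11→DH-13 = (-201, 185, -306).
Normal n = (DH-11→DH-12) × (DH-11→DH-13) = (11179, -25933.8, -23022).
So ∂z/∂easting = −n_x/n_z = 0.485579011 and ∂z/∂northing = −n_y/n_z = −1.126479020.
Intercept c from DH-11: 488.1 − 319447.38 + 6661956.37 = 6342997.09.
At (657480, 5914288): z = 319258.5 − 6662321.4 + 6342997.09 = -65.8 m.

-65.8 m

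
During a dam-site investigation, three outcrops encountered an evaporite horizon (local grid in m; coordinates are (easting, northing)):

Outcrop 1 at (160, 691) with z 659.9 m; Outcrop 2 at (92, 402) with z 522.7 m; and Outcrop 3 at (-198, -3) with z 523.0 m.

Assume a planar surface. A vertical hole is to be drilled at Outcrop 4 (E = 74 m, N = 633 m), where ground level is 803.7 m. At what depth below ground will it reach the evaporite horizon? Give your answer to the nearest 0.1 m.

Two edge vectors: Outcrop 1→Outcrop 2 = (-68, -289, -137.2), Outcrop 1→Outcrop 3 = (-358, -694, -136.9).
Normal n = (Outcrop 1→Outcrop 2) × (Outcrop 1→Outcrop 3) = (-55652.7, 39808.4, -56270).
So ∂z/∂E = −n_x/n_z = −0.98903 and ∂z/∂N = −n_y/n_z = 0.70745.
Intercept c from Outcrop 1: 659.9 + 158.24 − 488.85 = 329.29.
At (74, 633): z_contact = −73.19 + 447.82 + 329.29 = 703.92 m.
Depth below ground = 803.7 − 703.92 = 99.8 m.

99.8 m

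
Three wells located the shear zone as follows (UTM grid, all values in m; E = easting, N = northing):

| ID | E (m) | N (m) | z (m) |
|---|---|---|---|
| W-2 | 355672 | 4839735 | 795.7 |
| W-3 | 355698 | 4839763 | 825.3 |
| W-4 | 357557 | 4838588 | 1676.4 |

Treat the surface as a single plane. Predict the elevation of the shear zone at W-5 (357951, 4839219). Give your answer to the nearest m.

2207 m

Let the plane be z = a·E + b·N + c.
W-3−W-2: 26a + 28b = 29.6;  W-4−W-2: 1885a − 1147b = 880.7.
Solving gives a = 0.70955667, b = 0.39826881.
Then c = 795.7 − a·355672 − b·4839735 = −2179089.22.
At (357951, 4839219): z = 253986.5 + 1927310.0 − 2179089.22 = 2207.3 m.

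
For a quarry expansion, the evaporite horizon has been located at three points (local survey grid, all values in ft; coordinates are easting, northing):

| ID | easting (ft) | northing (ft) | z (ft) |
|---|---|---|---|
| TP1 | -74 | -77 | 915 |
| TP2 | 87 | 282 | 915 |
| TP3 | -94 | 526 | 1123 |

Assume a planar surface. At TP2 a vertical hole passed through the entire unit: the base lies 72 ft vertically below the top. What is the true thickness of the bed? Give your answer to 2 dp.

56.64 ft

Two edge vectors: TP1→TP2 = (161, 359, 0), TP1→TP3 = (-20, 603, 208).
Normal n = (TP1→TP2) × (TP1→TP3) = (74672, -33488, 104263).
So ∂z/∂easting = −n_x/n_z = −0.71619 and ∂z/∂northing = −n_y/n_z = 0.32119.
|∇z| = √(a²+b²) = 0.78491, so dip δ = arctan(0.78491) = 38.13°.
True thickness = vertical thickness × cos δ = 72 × cos 38.13° = 56.64 ft.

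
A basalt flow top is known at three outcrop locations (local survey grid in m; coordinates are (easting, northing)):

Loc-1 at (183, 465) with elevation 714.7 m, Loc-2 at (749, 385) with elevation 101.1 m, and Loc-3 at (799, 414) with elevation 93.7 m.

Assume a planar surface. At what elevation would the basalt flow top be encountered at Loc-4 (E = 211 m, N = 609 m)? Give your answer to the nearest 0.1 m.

Let the plane be z = a·E + b·N + c.
Loc-2−Loc-1: 566a − 80b = −613.6;  Loc-3−Loc-1: 616a − 51b = −621.
Solving gives a = −0.90068, b = 1.29772.
Then c = 714.7 − a·183 − b·465 = 276.09.
At (211, 609): z = −190.0 + 790.3 + 276.09 = 876.4 m.

876.4 m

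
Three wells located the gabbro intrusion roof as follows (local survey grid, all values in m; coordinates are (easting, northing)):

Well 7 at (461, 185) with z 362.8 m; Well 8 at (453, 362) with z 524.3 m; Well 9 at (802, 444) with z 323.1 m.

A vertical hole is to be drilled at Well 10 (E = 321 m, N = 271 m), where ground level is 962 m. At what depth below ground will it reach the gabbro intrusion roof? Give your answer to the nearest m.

414 m

Let the plane be z = a·E + b·N + c.
Well 8−Well 7: −8a + 177b = 161.5;  Well 9−Well 7: 341a + 259b = −39.7.
Solving gives a = −0.78258, b = 0.87706.
Then c = 362.8 − a·461 − b·185 = 561.31.
At (321, 271): z_contact = −251.2 + 237.7 + 561.31 = 547.8 m.
Depth below ground = 962 − 547.8 = 414 m.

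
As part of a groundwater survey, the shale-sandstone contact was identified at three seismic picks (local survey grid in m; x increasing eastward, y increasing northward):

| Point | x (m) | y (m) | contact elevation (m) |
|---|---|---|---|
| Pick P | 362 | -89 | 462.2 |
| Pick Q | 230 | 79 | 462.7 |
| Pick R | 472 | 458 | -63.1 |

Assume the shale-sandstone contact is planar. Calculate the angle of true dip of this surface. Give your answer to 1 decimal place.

Let the plane be z = a·x + b·y + c.
Pick Q−Pick P: −132a + 168b = 0.5;  Pick R−Pick P: 110a + 547b = −525.3.
Solving gives a = −0.97618, b = −0.76402.
Gradient magnitude |∇z| = √(a² + b²) = √(0.95293 + 0.58373) = 1.23962.
True dip = arctan(1.23962) = 51.1°, dipping toward NE (azimuth ≈ 052°).

51.1°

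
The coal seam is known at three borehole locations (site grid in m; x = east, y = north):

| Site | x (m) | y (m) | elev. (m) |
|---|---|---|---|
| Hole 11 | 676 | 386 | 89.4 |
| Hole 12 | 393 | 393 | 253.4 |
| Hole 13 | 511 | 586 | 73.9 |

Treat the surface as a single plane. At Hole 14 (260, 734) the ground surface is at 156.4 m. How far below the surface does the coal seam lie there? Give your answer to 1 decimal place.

Let the plane be z = a·x + b·y + c.
Hole 12−Hole 11: −283a + 7b = 164;  Hole 13−Hole 11: −165a + 200b = −15.5.
Solving gives a = −0.59353, b = −0.56717.
Then c = 89.4 − a·676 − b·386 = 709.56.
At (260, 734): z_contact = −154.32 − 416.30 + 709.56 = 138.94 m.
Depth below ground = 156.4 − 138.94 = 17.5 m.

17.5 m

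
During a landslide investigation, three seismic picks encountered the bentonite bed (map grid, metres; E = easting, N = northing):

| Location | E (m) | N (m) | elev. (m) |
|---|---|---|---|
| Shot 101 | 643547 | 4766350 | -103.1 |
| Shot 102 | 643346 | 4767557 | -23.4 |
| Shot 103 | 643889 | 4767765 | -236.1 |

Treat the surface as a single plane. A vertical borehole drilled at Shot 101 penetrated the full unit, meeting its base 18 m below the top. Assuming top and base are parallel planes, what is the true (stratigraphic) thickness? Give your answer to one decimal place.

Let the plane be z = a·E + b·N + c.
Shot 102−Shot 101: −201a + 1207b = 79.7;  Shot 103−Shot 101: 342a + 1415b = −133.
Solving gives a = −0.39200, b = 0.00075.
|∇z| = √(a²+b²) = 0.39200, so dip δ = arctan(0.39200) = 21.41°.
True thickness = vertical thickness × cos δ = 18 × cos 21.41° = 16.8 m.

16.8 m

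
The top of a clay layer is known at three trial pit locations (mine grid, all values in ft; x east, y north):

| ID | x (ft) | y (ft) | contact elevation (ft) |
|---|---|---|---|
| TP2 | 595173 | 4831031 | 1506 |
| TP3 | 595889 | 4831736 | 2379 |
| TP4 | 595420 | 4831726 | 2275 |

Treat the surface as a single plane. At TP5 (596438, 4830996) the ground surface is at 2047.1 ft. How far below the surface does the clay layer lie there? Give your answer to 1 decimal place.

324.8 ft

Let the plane be z = a·x + b·y + c.
TP3−TP2: 716a + 705b = 873;  TP4−TP2: 247a + 695b = 769.
Solving gives a = 0.199669227, b = 1.035513239.
Then c = 1506 − a·595173 − b·4831031 = −5119928.29.
At (596438, 4830996): z_contact = 119090.31 + 5002560.31 − 5119928.29 = 1722.34 ft.
Depth below ground = 2047.1 − 1722.34 = 324.8 ft.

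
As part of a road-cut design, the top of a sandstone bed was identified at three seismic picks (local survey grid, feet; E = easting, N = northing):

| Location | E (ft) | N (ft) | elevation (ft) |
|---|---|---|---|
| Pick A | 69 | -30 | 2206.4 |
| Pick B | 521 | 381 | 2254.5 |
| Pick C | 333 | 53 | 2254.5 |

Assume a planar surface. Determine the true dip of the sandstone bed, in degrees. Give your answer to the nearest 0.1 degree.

14.4°

Let the plane be z = a·E + b·N + c.
Pick B−Pick A: 452a + 411b = 48.1;  Pick C−Pick A: 264a + 83b = 48.1.
Solving gives a = 0.22225, b = −0.12738.
Gradient magnitude |∇z| = √(a² + b²) = √(0.04939 + 0.01623) = 0.25616.
True dip = arctan(0.25616) = 14.4°, dipping toward WNW (azimuth ≈ 300°).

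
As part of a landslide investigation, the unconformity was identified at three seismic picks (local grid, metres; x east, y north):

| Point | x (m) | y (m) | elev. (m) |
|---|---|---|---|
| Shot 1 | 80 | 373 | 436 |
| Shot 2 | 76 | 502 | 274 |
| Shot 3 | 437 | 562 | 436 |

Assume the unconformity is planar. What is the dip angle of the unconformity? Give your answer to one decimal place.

Two edge vectors: Shot 1→Shot 2 = (-4, 129, -162), Shot 1→Shot 3 = (357, 189, 0).
Normal n = (Shot 1→Shot 2) × (Shot 1→Shot 3) = (30618, -57834, -46809).
So ∂z/∂x = −n_x/n_z = 0.65410 and ∂z/∂y = −n_y/n_z = −1.23553.
Gradient magnitude |∇z| = √(a² + b²) = √(0.42785 + 1.52654) = 1.39800.
True dip = arctan(1.39800) = 54.4°, dipping toward NNW (azimuth ≈ 332°).

54.4°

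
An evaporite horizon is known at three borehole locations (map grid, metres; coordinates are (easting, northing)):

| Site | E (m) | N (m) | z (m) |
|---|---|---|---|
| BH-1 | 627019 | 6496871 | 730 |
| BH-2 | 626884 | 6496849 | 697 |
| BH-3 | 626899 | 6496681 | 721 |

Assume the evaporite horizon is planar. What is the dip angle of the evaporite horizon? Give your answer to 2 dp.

Two edge vectors: BH-1→BH-2 = (-135, -22, -33), BH-1→BH-3 = (-120, -190, -9).
Normal n = (BH-1→BH-2) × (BH-1→BH-3) = (-6072, 2745, 23010).
So ∂z/∂E = −n_x/n_z = 0.26389 and ∂z/∂N = −n_y/n_z = −0.11930.
Gradient magnitude |∇z| = √(a² + b²) = √(0.06964 + 0.01423) = 0.28960.
True dip = arctan(0.28960) = 16.15°, dipping toward WNW (azimuth ≈ 294°).

16.15°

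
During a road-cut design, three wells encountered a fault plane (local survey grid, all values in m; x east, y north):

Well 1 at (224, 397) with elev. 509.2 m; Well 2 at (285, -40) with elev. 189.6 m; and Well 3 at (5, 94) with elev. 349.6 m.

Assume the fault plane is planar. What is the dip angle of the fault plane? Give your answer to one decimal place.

36.4°

Two edge vectors: Well 1→Well 2 = (61, -437, -319.6), Well 1→Well 3 = (-219, -303, -159.6).
Normal n = (Well 1→Well 2) × (Well 1→Well 3) = (-27093.6, 79728, -114186).
So ∂z/∂x = −n_x/n_z = −0.23728 and ∂z/∂y = −n_y/n_z = 0.69823.
Gradient magnitude |∇z| = √(a² + b²) = √(0.05630 + 0.48752) = 0.73744.
True dip = arctan(0.73744) = 36.4°, dipping toward SSE (azimuth ≈ 161°).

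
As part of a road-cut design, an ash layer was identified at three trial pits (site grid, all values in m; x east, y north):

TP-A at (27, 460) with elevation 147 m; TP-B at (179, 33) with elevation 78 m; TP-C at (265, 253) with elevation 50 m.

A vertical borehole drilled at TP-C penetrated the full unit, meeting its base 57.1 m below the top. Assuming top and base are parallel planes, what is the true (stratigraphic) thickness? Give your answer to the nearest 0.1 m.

Let the plane be z = a·x + b·y + c.
TP-B−TP-A: 152a − 427b = −69;  TP-C−TP-A: 238a − 207b = −97.
Solving gives a = −0.38676, b = 0.02392.
|∇z| = √(a²+b²) = 0.38750, so dip δ = arctan(0.38750) = 21.18°.
True thickness = vertical thickness × cos δ = 57.1 × cos 21.18° = 53.2 m.

53.2 m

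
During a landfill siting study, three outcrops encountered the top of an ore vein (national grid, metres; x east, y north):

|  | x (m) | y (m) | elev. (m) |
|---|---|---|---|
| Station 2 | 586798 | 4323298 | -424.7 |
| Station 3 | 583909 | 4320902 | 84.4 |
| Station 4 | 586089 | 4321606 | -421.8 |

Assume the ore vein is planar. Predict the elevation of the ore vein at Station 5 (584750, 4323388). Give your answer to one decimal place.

133.9 m

Two edge vectors: Station 2→Station 3 = (-2889, -2396, 509.1), Station 2→Station 4 = (-709, -1692, 2.9).
Normal n = (Station 2→Station 3) × (Station 2→Station 4) = (854448.8, -352573.8, 3189424).
So ∂z/∂x = −n_x/n_z = −0.267900662 and ∂z/∂y = −n_y/n_z = 0.110544663.
Intercept c from Station 2: -424.7 + 157203.57 − 477917.52 = −321138.65.
At (584750, 4323388): z = −156654.9 + 477927.5 − 321138.65 = 133.9 m.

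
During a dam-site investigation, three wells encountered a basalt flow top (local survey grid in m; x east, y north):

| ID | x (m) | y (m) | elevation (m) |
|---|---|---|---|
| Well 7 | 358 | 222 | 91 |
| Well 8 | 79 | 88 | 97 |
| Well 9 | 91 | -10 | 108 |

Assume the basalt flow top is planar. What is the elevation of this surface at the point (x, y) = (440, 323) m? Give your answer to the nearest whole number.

83 m

Two edge vectors: Well 7→Well 8 = (-279, -134, 6), Well 7→Well 9 = (-267, -232, 17).
Normal n = (Well 7→Well 8) × (Well 7→Well 9) = (-886, 3141, 28950).
So ∂z/∂x = −n_x/n_z = 0.03060 and ∂z/∂y = −n_y/n_z = −0.10850.
Intercept c from Well 7: 91 − 10.96 + 24.09 = 104.13.
At (440, 323): z = 13.5 − 35.0 + 104.13 = 82.6 m.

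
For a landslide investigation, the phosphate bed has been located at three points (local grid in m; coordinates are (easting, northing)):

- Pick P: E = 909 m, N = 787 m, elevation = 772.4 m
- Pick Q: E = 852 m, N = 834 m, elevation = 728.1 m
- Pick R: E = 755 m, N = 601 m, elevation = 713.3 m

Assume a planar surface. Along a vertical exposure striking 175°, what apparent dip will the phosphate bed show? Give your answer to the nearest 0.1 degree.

13.9°

Two edge vectors: Pick P→Pick Q = (-57, 47, -44.3), Pick P→Pick R = (-154, -186, -59.1).
Normal n = (Pick P→Pick Q) × (Pick P→Pick R) = (-11017.5, 3453.5, 17840).
So ∂z/∂E = −n_x/n_z = 0.61757 and ∂z/∂N = −n_y/n_z = −0.19358.
Unit vector along 175° is (sin 175°, cos 175°) = (0.0872, -0.9962).
Slope in that direction = a·(0.0872) + b·(-0.9962) = 0.24667.
Apparent dip = arctan|0.24667| = 13.9° (true dip is 32.9°, so apparent ≤ true as expected).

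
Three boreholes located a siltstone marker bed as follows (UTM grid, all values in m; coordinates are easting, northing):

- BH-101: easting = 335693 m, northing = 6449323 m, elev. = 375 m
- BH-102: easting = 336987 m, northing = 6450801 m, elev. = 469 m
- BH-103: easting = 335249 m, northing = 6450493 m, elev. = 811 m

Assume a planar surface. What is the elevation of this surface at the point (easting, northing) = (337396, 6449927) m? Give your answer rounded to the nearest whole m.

124 m

Two edge vectors: BH-101→BH-102 = (1294, 1478, 94), BH-101→BH-103 = (-444, 1170, 436).
Normal n = (BH-101→BH-102) × (BH-101→BH-103) = (534428, -605920, 2170212).
So ∂z/∂easting = −n_x/n_z = −0.24625613 and ∂z/∂northing = −n_y/n_z = 0.27919853.
Intercept c from BH-101: 375 + 82666.46 − 1800641.50 = −1717600.04.
At (337396, 6449927): z = −83085.8 + 1800810.1 − 1717600.04 = 124.3 m.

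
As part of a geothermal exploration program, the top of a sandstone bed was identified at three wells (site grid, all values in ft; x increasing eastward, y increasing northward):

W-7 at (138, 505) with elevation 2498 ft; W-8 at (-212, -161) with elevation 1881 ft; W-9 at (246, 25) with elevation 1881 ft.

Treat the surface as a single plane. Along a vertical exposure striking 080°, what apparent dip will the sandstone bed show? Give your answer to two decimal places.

Let the plane be z = a·x + b·y + c.
W-8−W-7: −350a − 666b = −617;  W-9−W-7: 108a − 480b = −617.
Solving gives a = −0.47832, b = 1.17780.
Unit vector along 080° is (sin 80°, cos 80°) = (0.9848, 0.1736).
Slope in that direction = a·(0.9848) + b·(0.1736) = −0.26653.
Apparent dip = arctan|0.26653| = 14.92° (true dip is 51.8°, so apparent ≤ true as expected).

14.92°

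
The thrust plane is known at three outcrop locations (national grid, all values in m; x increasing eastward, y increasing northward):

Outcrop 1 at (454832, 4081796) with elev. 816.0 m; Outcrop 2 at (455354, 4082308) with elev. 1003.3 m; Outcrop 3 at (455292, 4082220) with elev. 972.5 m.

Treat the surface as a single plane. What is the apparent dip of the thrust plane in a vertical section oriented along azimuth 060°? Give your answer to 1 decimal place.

11.4°

Let the plane be z = a·x + b·y + c.
Outcrop 2−Outcrop 1: 522a + 512b = 187.3;  Outcrop 3−Outcrop 1: 460a + 424b = 156.5.
Solving gives a = 0.05023, b = 0.31461.
Unit vector along 060° is (sin 60°, cos 60°) = (0.8660, 0.5000).
Slope in that direction = a·(0.8660) + b·(0.5000) = 0.20080.
Apparent dip = arctan|0.20080| = 11.4° (true dip is 17.7°, so apparent ≤ true as expected).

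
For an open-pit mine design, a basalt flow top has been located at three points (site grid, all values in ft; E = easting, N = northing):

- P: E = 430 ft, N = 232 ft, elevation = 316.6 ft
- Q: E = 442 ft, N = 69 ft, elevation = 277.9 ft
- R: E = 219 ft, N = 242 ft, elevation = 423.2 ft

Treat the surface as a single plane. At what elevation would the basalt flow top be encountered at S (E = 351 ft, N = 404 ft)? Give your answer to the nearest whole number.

390 ft

Let the plane be z = a·E + b·N + c.
Q−P: 12a − 163b = −38.7;  R−P: −211a + 10b = 106.6.
Solving gives a = −0.49569, b = 0.20093.
Then c = 316.6 − a·430 − b·232 = 483.13.
At (351, 404): z = −174.0 + 81.2 + 483.13 = 390.3 ft.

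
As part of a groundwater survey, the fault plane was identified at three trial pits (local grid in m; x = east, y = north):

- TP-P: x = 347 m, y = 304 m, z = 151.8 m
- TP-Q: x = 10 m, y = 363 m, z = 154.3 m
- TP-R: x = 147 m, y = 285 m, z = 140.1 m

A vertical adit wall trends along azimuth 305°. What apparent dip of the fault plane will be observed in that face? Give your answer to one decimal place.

Let the plane be z = a·x + b·y + c.
TP-Q−TP-P: −337a + 59b = 2.5;  TP-R−TP-P: −200a − 19b = −11.7.
Solving gives a = 0.03531, b = 0.24408.
Unit vector along 305° is (sin 305°, cos 305°) = (-0.8192, 0.5736).
Slope in that direction = a·(-0.8192) + b·(0.5736) = 0.11107.
Apparent dip = arctan|0.11107| = 6.3° (true dip is 13.9°, so apparent ≤ true as expected).

6.3°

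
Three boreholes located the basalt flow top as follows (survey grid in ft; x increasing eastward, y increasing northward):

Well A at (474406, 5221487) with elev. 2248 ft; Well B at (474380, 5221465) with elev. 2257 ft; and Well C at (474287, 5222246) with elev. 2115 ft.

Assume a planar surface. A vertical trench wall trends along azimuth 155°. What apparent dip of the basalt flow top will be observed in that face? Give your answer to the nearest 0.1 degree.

Let the plane be z = a·x + b·y + c.
Well B−Well A: −26a − 22b = 9;  Well C−Well A: −119a + 759b = −133.
Solving gives a = −0.17470, b = −0.20262.
Unit vector along 155° is (sin 155°, cos 155°) = (0.4226, -0.9063).
Slope in that direction = a·(0.4226) + b·(-0.9063) = 0.10980.
Apparent dip = arctan|0.10980| = 6.3° (true dip is 15.0°, so apparent ≤ true as expected).

6.3°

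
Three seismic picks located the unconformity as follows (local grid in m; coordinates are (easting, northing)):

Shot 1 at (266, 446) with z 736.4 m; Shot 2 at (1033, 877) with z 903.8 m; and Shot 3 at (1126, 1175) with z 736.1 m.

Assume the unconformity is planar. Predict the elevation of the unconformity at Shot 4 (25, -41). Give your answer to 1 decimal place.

952.8 m

Two edge vectors: Shot 1→Shot 2 = (767, 431, 167.4), Shot 1→Shot 3 = (860, 729, -0.3).
Normal n = (Shot 1→Shot 2) × (Shot 1→Shot 3) = (-122163.9, 144194.1, 188483).
So ∂z/∂E = −n_x/n_z = 0.648143 and ∂z/∂N = −n_y/n_z = −0.765024.
Intercept c from Shot 1: 736.4 − 172.41 + 341.20 = 905.19.
At (25, -41): z = 16.2 + 31.4 + 905.19 = 952.8 m.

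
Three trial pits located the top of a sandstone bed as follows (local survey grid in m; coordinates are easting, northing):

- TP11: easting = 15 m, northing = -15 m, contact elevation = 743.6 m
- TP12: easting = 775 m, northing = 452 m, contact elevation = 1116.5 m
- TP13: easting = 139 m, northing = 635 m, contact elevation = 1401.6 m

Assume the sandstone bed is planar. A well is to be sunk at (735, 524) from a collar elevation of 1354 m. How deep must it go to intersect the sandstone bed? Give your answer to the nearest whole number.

Two edge vectors: TP11→TP12 = (760, 467, 372.9), TP11→TP13 = (124, 650, 658).
Normal n = (TP11→TP12) × (TP11→TP13) = (64901, -453840.4, 436092).
So ∂z/∂easting = −n_x/n_z = −0.14882 and ∂z/∂northing = −n_y/n_z = 1.04070.
Intercept c from TP11: 743.6 + 2.23 + 15.61 = 761.44.
At (735, 524): z_contact = −109.4 + 545.3 + 761.44 = 1197.4 m.
Depth below ground = 1354 − 1197.4 = 157 m.

157 m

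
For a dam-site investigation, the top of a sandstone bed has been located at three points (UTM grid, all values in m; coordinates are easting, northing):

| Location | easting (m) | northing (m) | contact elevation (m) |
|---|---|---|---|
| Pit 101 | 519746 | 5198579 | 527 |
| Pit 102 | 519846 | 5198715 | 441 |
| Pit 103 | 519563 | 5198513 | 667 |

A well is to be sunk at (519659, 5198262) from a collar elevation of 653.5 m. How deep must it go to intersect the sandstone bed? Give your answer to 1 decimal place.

Two edge vectors: Pit 101→Pit 102 = (100, 136, -86), Pit 101→Pit 103 = (-183, -66, 140).
Normal n = (Pit 101→Pit 102) × (Pit 101→Pit 103) = (13364, 1738, 18288).
So ∂z/∂easting = −n_x/n_z = −0.730752406 and ∂z/∂northing = −n_y/n_z = −0.095034996.
Intercept c from Pit 101: 527 + 379805.64 + 494046.93 = 874379.57.
At (519659, 5198262): z_contact = −379742.06 − 494016.81 + 874379.57 = 620.70 m.
Depth below ground = 653.5 − 620.70 = 32.8 m.

32.8 m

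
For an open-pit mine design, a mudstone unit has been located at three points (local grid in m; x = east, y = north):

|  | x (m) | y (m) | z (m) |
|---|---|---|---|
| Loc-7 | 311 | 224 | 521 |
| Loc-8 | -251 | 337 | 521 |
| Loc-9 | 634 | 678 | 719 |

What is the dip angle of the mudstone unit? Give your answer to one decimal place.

Two edge vectors: Loc-7→Loc-8 = (-562, 113, 0), Loc-7→Loc-9 = (323, 454, 198).
Normal n = (Loc-7→Loc-8) × (Loc-7→Loc-9) = (22374, 111276, -291647).
So ∂z/∂x = −n_x/n_z = 0.07672 and ∂z/∂y = −n_y/n_z = 0.38154.
Gradient magnitude |∇z| = √(a² + b²) = √(0.00589 + 0.14558) = 0.38918.
True dip = arctan(0.38918) = 21.3°, dipping toward SSW (azimuth ≈ 191°).

21.3°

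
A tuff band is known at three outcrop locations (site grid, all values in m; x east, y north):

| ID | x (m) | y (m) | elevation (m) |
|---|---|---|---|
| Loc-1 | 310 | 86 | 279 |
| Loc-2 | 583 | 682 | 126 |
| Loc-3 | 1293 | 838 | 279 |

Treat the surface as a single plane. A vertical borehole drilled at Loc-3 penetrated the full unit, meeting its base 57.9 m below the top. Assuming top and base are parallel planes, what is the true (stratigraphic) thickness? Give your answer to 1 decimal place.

51.8 m

Let the plane be z = a·x + b·y + c.
Loc-2−Loc-1: 273a + 596b = −153;  Loc-3−Loc-1: 983a + 752b = 0.
Solving gives a = 0.30232, b = −0.39519.
|∇z| = √(a²+b²) = 0.49757, so dip δ = arctan(0.49757) = 26.45°.
True thickness = vertical thickness × cos δ = 57.9 × cos 26.45° = 51.8 m.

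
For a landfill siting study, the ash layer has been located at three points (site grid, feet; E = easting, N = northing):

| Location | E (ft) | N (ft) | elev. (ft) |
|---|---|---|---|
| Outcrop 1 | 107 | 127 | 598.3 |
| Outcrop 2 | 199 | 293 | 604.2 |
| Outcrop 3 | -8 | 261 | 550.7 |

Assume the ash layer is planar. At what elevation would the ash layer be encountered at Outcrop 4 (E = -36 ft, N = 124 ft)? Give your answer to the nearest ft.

Let the plane be z = a·E + b·N + c.
Outcrop 2−Outcrop 1: 92a + 166b = 5.9;  Outcrop 3−Outcrop 1: −115a + 134b = −47.6.
Solving gives a = 0.27666, b = −0.11779.
Then c = 598.3 − a·107 − b·127 = 583.66.
At (-36, 124): z = −10.0 − 14.6 + 583.66 = 559.1 ft.

559 ft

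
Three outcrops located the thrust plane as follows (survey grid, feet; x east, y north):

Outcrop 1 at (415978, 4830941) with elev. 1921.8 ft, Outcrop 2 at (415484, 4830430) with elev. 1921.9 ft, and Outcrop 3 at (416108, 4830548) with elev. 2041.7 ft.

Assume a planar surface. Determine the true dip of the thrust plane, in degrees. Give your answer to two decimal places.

Two edge vectors: Outcrop 1→Outcrop 2 = (-494, -511, 0.1), Outcrop 1→Outcrop 3 = (130, -393, 119.9).
Normal n = (Outcrop 1→Outcrop 2) × (Outcrop 1→Outcrop 3) = (-61229.6, 59243.6, 260572).
So ∂z/∂x = −n_x/n_z = 0.23498 and ∂z/∂y = −n_y/n_z = −0.22736.
Gradient magnitude |∇z| = √(a² + b²) = √(0.05522 + 0.05169) = 0.32697.
True dip = arctan(0.32697) = 18.11°, dipping toward NW (azimuth ≈ 314°).

18.11°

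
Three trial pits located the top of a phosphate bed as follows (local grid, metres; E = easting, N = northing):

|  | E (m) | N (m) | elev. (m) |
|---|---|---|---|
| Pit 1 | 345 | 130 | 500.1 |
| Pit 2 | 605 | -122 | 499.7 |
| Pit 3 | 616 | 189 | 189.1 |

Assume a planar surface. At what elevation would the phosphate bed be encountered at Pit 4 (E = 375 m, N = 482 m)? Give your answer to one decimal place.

132.1 m

Two edge vectors: Pit 1→Pit 2 = (260, -252, -0.4), Pit 1→Pit 3 = (271, 59, -311).
Normal n = (Pit 1→Pit 2) × (Pit 1→Pit 3) = (78395.6, 80751.6, 83632).
So ∂z/∂E = −n_x/n_z = −0.93739 and ∂z/∂N = −n_y/n_z = −0.96556.
Intercept c from Pit 1: 500.1 + 323.40 + 125.52 = 949.02.
At (375, 482): z = −351.5 − 465.4 + 949.02 = 132.1 m.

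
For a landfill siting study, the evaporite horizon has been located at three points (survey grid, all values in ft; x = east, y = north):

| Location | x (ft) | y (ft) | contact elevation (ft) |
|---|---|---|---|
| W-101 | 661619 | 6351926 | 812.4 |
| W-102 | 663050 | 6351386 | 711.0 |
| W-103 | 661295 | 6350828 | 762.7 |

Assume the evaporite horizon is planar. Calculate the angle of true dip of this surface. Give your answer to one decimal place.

4.4°

Let the plane be z = a·x + b·y + c.
W-102−W-101: 1431a − 540b = −101.4;  W-103−W-101: −324a − 1098b = −49.7.
Solving gives a = −0.04839, b = 0.05954.
Gradient magnitude |∇z| = √(a² + b²) = √(0.00234 + 0.00355) = 0.07673.
True dip = arctan(0.07673) = 4.4°, dipping toward SE (azimuth ≈ 141°).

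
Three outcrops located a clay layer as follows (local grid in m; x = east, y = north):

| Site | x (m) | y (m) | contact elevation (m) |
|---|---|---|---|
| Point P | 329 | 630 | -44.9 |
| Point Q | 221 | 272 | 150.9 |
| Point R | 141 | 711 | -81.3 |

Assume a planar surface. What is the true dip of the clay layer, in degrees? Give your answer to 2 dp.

28.24°

Two edge vectors: Point P→Point Q = (-108, -358, 195.8), Point P→Point R = (-188, 81, -36.4).
Normal n = (Point P→Point Q) × (Point P→Point R) = (-2828.6, -40741.6, -76052).
So ∂z/∂x = −n_x/n_z = −0.03719 and ∂z/∂y = −n_y/n_z = −0.53571.
Gradient magnitude |∇z| = √(a² + b²) = √(0.00138 + 0.28698) = 0.53700.
True dip = arctan(0.53700) = 28.24°, dipping toward N (azimuth ≈ 004°).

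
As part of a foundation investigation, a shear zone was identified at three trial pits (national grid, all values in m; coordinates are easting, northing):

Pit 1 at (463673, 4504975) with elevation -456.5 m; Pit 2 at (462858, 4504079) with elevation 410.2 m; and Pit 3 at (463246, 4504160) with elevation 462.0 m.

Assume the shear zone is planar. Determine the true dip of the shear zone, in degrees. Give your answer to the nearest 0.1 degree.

54.6°

Let the plane be z = a·easting + b·northing + c.
Pit 2−Pit 1: −815a − 896b = 866.7;  Pit 3−Pit 1: −427a − 815b = 918.5.
Solving gives a = 0.41407, b = −1.34394.
Gradient magnitude |∇z| = √(a² + b²) = √(0.17145 + 1.80616) = 1.40628.
True dip = arctan(1.40628) = 54.6°, dipping toward NNW (azimuth ≈ 343°).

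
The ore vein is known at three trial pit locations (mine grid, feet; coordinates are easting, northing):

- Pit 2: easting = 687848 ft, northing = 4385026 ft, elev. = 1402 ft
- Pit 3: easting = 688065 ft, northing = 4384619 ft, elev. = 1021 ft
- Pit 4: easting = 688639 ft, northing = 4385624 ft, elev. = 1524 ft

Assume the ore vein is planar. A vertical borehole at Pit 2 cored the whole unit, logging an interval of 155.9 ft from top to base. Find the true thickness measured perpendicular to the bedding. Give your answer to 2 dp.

120.19 ft

Two edge vectors: Pit 2→Pit 3 = (217, -407, -381), Pit 2→Pit 4 = (791, 598, 122).
Normal n = (Pit 2→Pit 3) × (Pit 2→Pit 4) = (178184, -327845, 451703).
So ∂z/∂easting = −n_x/n_z = −0.39447 and ∂z/∂northing = −n_y/n_z = 0.72580.
|∇z| = √(a²+b²) = 0.82607, so dip δ = arctan(0.82607) = 39.56°.
True thickness = vertical thickness × cos δ = 155.9 × cos 39.56° = 120.19 ft.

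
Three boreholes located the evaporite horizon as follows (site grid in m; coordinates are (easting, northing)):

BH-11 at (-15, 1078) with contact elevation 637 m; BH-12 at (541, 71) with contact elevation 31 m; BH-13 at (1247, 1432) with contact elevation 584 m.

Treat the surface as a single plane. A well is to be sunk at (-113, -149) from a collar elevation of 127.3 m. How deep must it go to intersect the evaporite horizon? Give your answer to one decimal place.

87.1 m

Let the plane be z = a·E + b·N + c.
BH-12−BH-11: 556a − 1007b = −606;  BH-13−BH-11: 1262a + 354b = −53.
Solving gives a = −0.182532, b = 0.501005.
Then c = 637 − a·-15 − b·1078 = 94.18.
At (-113, -149): z_contact = 20.63 − 74.65 + 94.18 = 40.16 m.
Depth below ground = 127.3 − 40.16 = 87.1 m.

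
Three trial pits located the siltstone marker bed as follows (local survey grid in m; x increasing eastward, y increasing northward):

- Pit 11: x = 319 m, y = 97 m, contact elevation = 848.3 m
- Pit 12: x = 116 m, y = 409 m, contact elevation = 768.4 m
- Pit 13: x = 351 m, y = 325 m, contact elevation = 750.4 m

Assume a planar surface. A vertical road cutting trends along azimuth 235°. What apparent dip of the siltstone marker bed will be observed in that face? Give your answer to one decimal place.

Two edge vectors: Pit 11→Pit 12 = (-203, 312, -79.9), Pit 11→Pit 13 = (32, 228, -97.9).
Normal n = (Pit 11→Pit 12) × (Pit 11→Pit 13) = (-12327.6, -22430.5, -56268).
So ∂z/∂x = −n_x/n_z = −0.21909 and ∂z/∂y = −n_y/n_z = −0.39864.
Unit vector along 235° is (sin 235°, cos 235°) = (-0.8192, -0.5736).
Slope in that direction = a·(-0.8192) + b·(-0.5736) = 0.40811.
Apparent dip = arctan|0.40811| = 22.2° (true dip is 24.5°, so apparent ≤ true as expected).

22.2°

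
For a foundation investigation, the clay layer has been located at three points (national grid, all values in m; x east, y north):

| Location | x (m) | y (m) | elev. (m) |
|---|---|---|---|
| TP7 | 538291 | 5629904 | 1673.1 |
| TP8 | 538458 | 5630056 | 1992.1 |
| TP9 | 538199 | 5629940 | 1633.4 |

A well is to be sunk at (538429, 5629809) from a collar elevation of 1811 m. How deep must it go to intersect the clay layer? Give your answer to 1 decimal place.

124.9 m

Two edge vectors: TP7→TP8 = (167, 152, 319), TP7→TP9 = (-92, 36, -39.7).
Normal n = (TP7→TP8) × (TP7→TP9) = (-17518.4, -22718.1, 19996).
So ∂z/∂x = −n_x/n_z = 0.876095219 and ∂z/∂y = −n_y/n_z = 1.136132226.
Intercept c from TP7: 1673.1 − 471594.17 − 6396315.37 = −6866236.44.
At (538429, 5629809): z_contact = 471715.07 + 6396207.43 − 6866236.44 = 1686.07 m.
Depth below ground = 1811 − 1686.07 = 124.9 m.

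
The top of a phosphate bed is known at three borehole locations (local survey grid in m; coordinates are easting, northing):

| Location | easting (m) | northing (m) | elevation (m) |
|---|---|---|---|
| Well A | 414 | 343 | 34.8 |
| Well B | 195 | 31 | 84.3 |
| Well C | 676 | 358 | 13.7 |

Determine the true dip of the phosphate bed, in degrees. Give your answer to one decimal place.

Two edge vectors: Well A→Well B = (-219, -312, 49.5), Well A→Well C = (262, 15, -21.1).
Normal n = (Well A→Well B) × (Well A→Well C) = (5840.7, 8348.1, 78459).
So ∂z/∂easting = −n_x/n_z = −0.07444 and ∂z/∂northing = −n_y/n_z = −0.10640.
Gradient magnitude |∇z| = √(a² + b²) = √(0.00554 + 0.01132) = 0.12986.
True dip = arctan(0.12986) = 7.4°, dipping toward NE (azimuth ≈ 035°).

7.4°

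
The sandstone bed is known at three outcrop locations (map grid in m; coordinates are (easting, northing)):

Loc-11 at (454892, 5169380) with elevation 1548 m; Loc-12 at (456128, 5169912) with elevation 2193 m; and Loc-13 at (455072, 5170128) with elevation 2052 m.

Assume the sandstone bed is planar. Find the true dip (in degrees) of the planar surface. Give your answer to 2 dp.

Two edge vectors: Loc-11→Loc-12 = (1236, 532, 645), Loc-11→Loc-13 = (180, 748, 504).
Normal n = (Loc-11→Loc-12) × (Loc-11→Loc-13) = (-214332, -506844, 828768).
So ∂z/∂E = −n_x/n_z = 0.25862 and ∂z/∂N = −n_y/n_z = 0.61156.
Gradient magnitude |∇z| = √(a² + b²) = √(0.06688 + 0.37401) = 0.66400.
True dip = arctan(0.66400) = 33.58°, dipping toward SSW (azimuth ≈ 203°).

33.58°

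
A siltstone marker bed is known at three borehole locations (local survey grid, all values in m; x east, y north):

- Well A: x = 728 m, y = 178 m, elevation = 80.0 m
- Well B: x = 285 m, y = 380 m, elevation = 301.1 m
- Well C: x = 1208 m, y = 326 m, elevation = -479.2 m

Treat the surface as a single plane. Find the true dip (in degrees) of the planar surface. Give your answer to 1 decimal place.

51.3°

Two edge vectors: Well A→Well B = (-443, 202, 221.1), Well A→Well C = (480, 148, -559.2).
Normal n = (Well A→Well B) × (Well A→Well C) = (-145681.2, -141597.6, -162524).
So ∂z/∂x = −n_x/n_z = −0.89637 and ∂z/∂y = −n_y/n_z = −0.87124.
Gradient magnitude |∇z| = √(a² + b²) = √(0.80347 + 0.75906) = 1.25001.
True dip = arctan(1.25001) = 51.3°, dipping toward NE (azimuth ≈ 046°).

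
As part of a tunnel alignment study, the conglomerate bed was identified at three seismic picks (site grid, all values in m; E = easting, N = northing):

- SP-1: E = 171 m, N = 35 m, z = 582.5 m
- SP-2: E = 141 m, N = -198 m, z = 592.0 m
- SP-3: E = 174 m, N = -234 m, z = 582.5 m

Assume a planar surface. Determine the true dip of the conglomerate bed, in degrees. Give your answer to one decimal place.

16.2°

Let the plane be z = a·E + b·N + c.
SP-2−SP-1: −30a − 233b = 9.5;  SP-3−SP-1: 3a − 269b = 0.
Solving gives a = −0.29142, b = −0.00325.
Gradient magnitude |∇z| = √(a² + b²) = √(0.08493 + 0.00001) = 0.29144.
True dip = arctan(0.29144) = 16.2°, dipping toward E (azimuth ≈ 089°).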